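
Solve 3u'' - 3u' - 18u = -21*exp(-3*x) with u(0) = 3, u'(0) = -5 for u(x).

Divide through by 3: u'' - u' - 6u = -7*exp(-3*x).
Characteristic equation r² - r - 6 = 0 factors as (r - 3)(r + 2) = 0, so r = 3, -2.
Hence u_h = C1*exp(3*x) + C2*exp(-2*x).
Try u_p = A*exp(-3*x). Substituting into the equation and dividing by exp(-3*x) gives A = -7/6, so u_p = -7*exp(-3*x)/6.
General solution: u = -7*exp(-3*x)/6 + C1*exp(3*x) + C2*exp(-2*x).
Apply the initial conditions: u(0) = -7/6 + C1 + C2 = 3 and u'(0) = 7/2 - 2*C2 + 3*C1 = -5. Solving gives C1 = -1/30, C2 = 21/5.

u = -7*exp(-3*x)/6 - exp(3*x)/30 + 21*exp(-2*x)/5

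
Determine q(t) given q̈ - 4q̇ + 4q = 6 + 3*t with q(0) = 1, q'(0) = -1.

q = 9/4 - 5*exp(2*t)/4 + 3*t/4 + 3*t*exp(2*t)/4

Characteristic equation r² - 4r + 4 = 0 has discriminant (-4)² - 4·(4) = 0, so r = 2 is a repeated root.
Hence q_h = (C1 + C2*t)*exp(2*t).
For the particular solution try q_p = A0 + A1*t. Substituting and matching coefficients of each power of t gives A0 = 9/4, A1 = 3/4, so q_p = 9/4 + 3*t/4.
General solution: q = 9/4 + 3*t/4 + C1*exp(2*t) + C2*t*exp(2*t).
Apply the initial conditions: q(0) = 9/4 + C1 = 1 and q'(0) = 3/4 + C2 + 2*C1 = -1. Solving gives C1 = -5/4, C2 = 3/4.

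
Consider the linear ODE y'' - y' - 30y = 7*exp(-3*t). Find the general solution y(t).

y = -7*exp(-3*t)/18 + C1*exp(-5*t) + C2*exp(6*t)

Characteristic equation r² - r - 30 = 0 factors as (r + 5)(r - 6) = 0, so r = -5, 6.
Hence y_h = C1*exp(-5*t) + C2*exp(6*t).
Try y_p = A*exp(-3*t). Substituting into the equation and dividing by exp(-3*t) gives A = -7/18, so y_p = -7*exp(-3*t)/18.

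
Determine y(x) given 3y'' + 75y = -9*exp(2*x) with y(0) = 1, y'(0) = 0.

y = -3*exp(2*x)/29 + 6*sin(5*x)/145 + 32*cos(5*x)/29

Divide through by 3: y'' + 25y = -3*exp(2*x).
Characteristic equation r² + 25 = 0 has discriminant (0)² - 4·(25) = -100 < 0, so r = ± 5i.
Hence y_h = C1*cos(5*x) + C2*sin(5*x).
Try y_p = A*exp(2*x). Substituting into the equation and dividing by exp(2*x) gives A = -3/29, so y_p = -3*exp(2*x)/29.
General solution: y = -3*exp(2*x)/29 + C1*cos(5*x) + C2*sin(5*x).
Apply the initial conditions: y(0) = -3/29 + C1 = 1 and y'(0) = -6/29 + 5*C2 = 0. Solving gives C1 = 32/29, C2 = 6/145.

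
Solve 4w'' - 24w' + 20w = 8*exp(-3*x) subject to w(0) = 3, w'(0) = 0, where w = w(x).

w = -11*exp(5*x)/16 + exp(-3*x)/16 + 29*exp(x)/8

Divide through by 4: w'' - 6w' + 5w = 2*exp(-3*x).
Characteristic equation r² - 6r + 5 = 0 factors as (r - 1)(r - 5) = 0, so r = 1, 5.
Hence w_h = C1*exp(x) + C2*exp(5*x).
Try w_p = A*exp(-3*x). Substituting into the equation and dividing by exp(-3*x) gives A = 1/16, so w_p = exp(-3*x)/16.
General solution: w = exp(-3*x)/16 + C1*exp(x) + C2*exp(5*x).
Apply the initial conditions: w(0) = 1/16 + C1 + C2 = 3 and w'(0) = -3/16 + C1 + 5*C2 = 0. Solving gives C1 = 29/8, C2 = -11/16.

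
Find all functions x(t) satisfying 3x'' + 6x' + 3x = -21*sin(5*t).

x = 35*cos(5*t)/338 + 42*sin(5*t)/169 + C1*exp(-t) + C2*t*exp(-t)

Divide through by 3: x'' + 2x' + x = -7*sin(5*t).
Characteristic equation r² + 2r + 1 = 0 has discriminant (2)² - 4·(1) = 0, so r = -1 is a repeated root.
Hence x_h = (C1 + C2*t)*exp(-t).
Try x_p = A*cos(5*t) + B*sin(5*t). Substituting and equating the coefficients of cos(5t) and sin(5t) gives A = 35/338, B = 42/169, so x_p = 35*cos(5*t)/338 + 42*sin(5*t)/169.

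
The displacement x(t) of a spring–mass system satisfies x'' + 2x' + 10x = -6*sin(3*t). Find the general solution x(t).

x = -6*sin(3*t)/37 + 36*cos(3*t)/37 + C1*cos(3*t)*exp(-t) + C2*exp(-t)*sin(3*t)

Characteristic equation r² + 2r + 10 = 0 has discriminant (2)² - 4·(10) = -36 < 0, so r = -1 ± 3i.
Hence x_h = C1*cos(3*t)*exp(-t) + C2*exp(-t)*sin(3*t).
Try x_p = A*cos(3*t) + B*sin(3*t). Substituting and equating the coefficients of cos(3t) and sin(3t) gives A = 36/37, B = -6/37, so x_p = -6*sin(3*t)/37 + 36*cos(3*t)/37.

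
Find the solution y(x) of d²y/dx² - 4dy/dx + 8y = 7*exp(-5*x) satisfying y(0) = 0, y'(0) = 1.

Characteristic equation r² - 4r + 8 = 0 has discriminant (-4)² - 4·(8) = -16 < 0, so r = 2 ± 2i.
Hence y_h = C1*cos(2*x)*exp(2*x) + C2*exp(2*x)*sin(2*x).
Try y_p = A*exp(-5*x). Substituting into the equation and dividing by exp(-5*x) gives A = 7/53, so y_p = 7*exp(-5*x)/53.
General solution: y = 7*exp(-5*x)/53 + C1*cos(2*x)*exp(2*x) + C2*exp(2*x)*sin(2*x).
Apply the initial conditions: y(0) = 7/53 + C1 = 0 and y'(0) = -35/53 + 2*C1 + 2*C2 = 1. Solving gives C1 = -7/53, C2 = 51/53.

y = 7*exp(-5*x)/53 - 7*cos(2*x)*exp(2*x)/53 + 51*exp(2*x)*sin(2*x)/53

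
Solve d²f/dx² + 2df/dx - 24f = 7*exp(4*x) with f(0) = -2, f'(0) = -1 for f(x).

f = -137*exp(4*x)/100 - 63*exp(-6*x)/100 + 7*x*exp(4*x)/10

Characteristic equation r² + 2r - 24 = 0 factors as (r + 6)(r - 4) = 0, so r = -6, 4.
Hence f_h = C1*exp(-6*x) + C2*exp(4*x).
Since exp(4*x) solves the homogeneous equation (r = 4 is a root of multiplicity 1), multiply the trial by x. Try f_p = A*x*exp(4*x). Substituting into the equation and dividing by exp(4*x) gives A = 7/10, so f_p = 7*x*exp(4*x)/10.
General solution: f = C1*exp(-6*x) + C2*exp(4*x) + 7*x*exp(4*x)/10.
Apply the initial conditions: f(0) = C1 + C2 = -2 and f'(0) = 7/10 - 6*C1 + 4*C2 = -1. Solving gives C1 = -63/100, C2 = -137/100.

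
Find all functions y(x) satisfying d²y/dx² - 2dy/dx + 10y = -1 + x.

Characteristic equation r² - 2r + 10 = 0 has discriminant (-2)² - 4·(10) = -36 < 0, so r = 1 ± 3i.
Hence y_h = C1*cos(3*x)*exp(x) + C2*exp(x)*sin(3*x).
For the particular solution try y_p = A0 + A1*x. Substituting and matching coefficients of each power of x gives A0 = -2/25, A1 = 1/10, so y_p = -2/25 + x/10.

y = -2/25 + x/10 + C1*cos(3*x)*exp(x) + C2*exp(x)*sin(3*x)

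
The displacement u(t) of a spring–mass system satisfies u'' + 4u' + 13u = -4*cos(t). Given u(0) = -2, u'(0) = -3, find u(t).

u = -3*cos(t)/10 - sin(t)/10 - 21*exp(-2*t)*sin(3*t)/10 - 17*cos(3*t)*exp(-2*t)/10

Characteristic equation r² + 4r + 13 = 0 has discriminant (4)² - 4·(13) = -36 < 0, so r = -2 ± 3i.
Hence u_h = C1*cos(3*t)*exp(-2*t) + C2*exp(-2*t)*sin(3*t).
Try u_p = A*cos(t) + B*sin(t). Substituting and equating the coefficients of cos(t) and sin(t) gives A = -3/10, B = -1/10, so u_p = -3*cos(t)/10 - sin(t)/10.
General solution: u = -3*cos(t)/10 - sin(t)/10 + C1*cos(3*t)*exp(-2*t) + C2*exp(-2*t)*sin(3*t).
Apply the initial conditions: u(0) = -3/10 + C1 = -2 and u'(0) = -1/10 - 2*C1 + 3*C2 = -3. Solving gives C1 = -17/10, C2 = -21/10.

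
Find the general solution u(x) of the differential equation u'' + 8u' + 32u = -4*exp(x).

Characteristic equation r² + 8r + 32 = 0 has discriminant (8)² - 4·(32) = -64 < 0, so r = -4 ± 4i.
Hence u_h = C1*cos(4*x)*exp(-4*x) + C2*exp(-4*x)*sin(4*x).
Try u_p = A*exp(x). Substituting into the equation and dividing by exp(x) gives A = -4/41, so u_p = -4*exp(x)/41.

u = -4*exp(x)/41 + C1*cos(4*x)*exp(-4*x) + C2*exp(-4*x)*sin(4*x)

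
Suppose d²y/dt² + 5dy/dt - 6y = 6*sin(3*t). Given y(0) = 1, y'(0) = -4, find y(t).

y = -cos(3*t)/5 - sin(3*t)/5 + 19*exp(t)/35 + 23*exp(-6*t)/35

Characteristic equation r² + 5r - 6 = 0 factors as (r - 1)(r + 6) = 0, so r = 1, -6.
Hence y_h = C1*exp(t) + C2*exp(-6*t).
Try y_p = A*cos(3*t) + B*sin(3*t). Substituting and equating the coefficients of cos(3t) and sin(3t) gives A = -1/5, B = -1/5, so y_p = -cos(3*t)/5 - sin(3*t)/5.
General solution: y = -cos(3*t)/5 - sin(3*t)/5 + C1*exp(t) + C2*exp(-6*t).
Apply the initial conditions: y(0) = -1/5 + C1 + C2 = 1 and y'(0) = -3/5 + C1 - 6*C2 = -4. Solving gives C1 = 19/35, C2 = 23/35.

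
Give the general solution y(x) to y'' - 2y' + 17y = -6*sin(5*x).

y = -15*cos(5*x)/41 + 12*sin(5*x)/41 + C1*cos(4*x)*exp(x) + C2*exp(x)*sin(4*x)

Characteristic equation r² - 2r + 17 = 0 has discriminant (-2)² - 4·(17) = -64 < 0, so r = 1 ± 4i.
Hence y_h = C1*cos(4*x)*exp(x) + C2*exp(x)*sin(4*x).
Try y_p = A*cos(5*x) + B*sin(5*x). Substituting and equating the coefficients of cos(5x) and sin(5x) gives A = -15/41, B = 12/41, so y_p = -15*cos(5*x)/41 + 12*sin(5*x)/41.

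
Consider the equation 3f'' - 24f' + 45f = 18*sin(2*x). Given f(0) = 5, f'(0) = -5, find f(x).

Divide through by 3: f'' - 8f' + 15f = 6*sin(2*x).
Characteristic equation r² - 8r + 15 = 0 factors as (r - 5)(r - 3) = 0, so r = 5, 3.
Hence f_h = C1*exp(5*x) + C2*exp(3*x).
Try f_p = A*cos(2*x) + B*sin(2*x). Substituting and equating the coefficients of cos(2x) and sin(2x) gives A = 96/377, B = 66/377, so f_p = 66*sin(2*x)/377 + 96*cos(2*x)/377.
General solution: f = 66*sin(2*x)/377 + 96*cos(2*x)/377 + C1*exp(5*x) + C2*exp(3*x).
Apply the initial conditions: f(0) = 96/377 + C1 + C2 = 5 and f'(0) = 132/377 + 3*C2 + 5*C1 = -5. Solving gives C1 = -284/29, C2 = 189/13.

f = -284*exp(5*x)/29 + 66*sin(2*x)/377 + 96*cos(2*x)/377 + 189*exp(3*x)/13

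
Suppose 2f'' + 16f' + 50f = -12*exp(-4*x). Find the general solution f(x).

f = -2*exp(-4*x)/3 + C1*cos(3*x)*exp(-4*x) + C2*exp(-4*x)*sin(3*x)

Divide through by 2: f'' + 8f' + 25f = -6*exp(-4*x).
Characteristic equation r² + 8r + 25 = 0 has discriminant (8)² - 4·(25) = -36 < 0, so r = -4 ± 3i.
Hence f_h = C1*cos(3*x)*exp(-4*x) + C2*exp(-4*x)*sin(3*x).
Try f_p = A*exp(-4*x). Substituting into the equation and dividing by exp(-4*x) gives A = -2/3, so f_p = -2*exp(-4*x)/3.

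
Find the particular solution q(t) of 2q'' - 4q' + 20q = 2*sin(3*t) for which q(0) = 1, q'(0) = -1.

Divide through by 2: q'' - 2q' + 10q = sin(3*t).
Characteristic equation r² - 2r + 10 = 0 has discriminant (-2)² - 4·(10) = -36 < 0, so r = 1 ± 3i.
Hence q_h = C1*cos(3*t)*exp(t) + C2*exp(t)*sin(3*t).
Try q_p = A*cos(3*t) + B*sin(3*t). Substituting and equating the coefficients of cos(3t) and sin(3t) gives A = 6/37, B = 1/37, so q_p = sin(3*t)/37 + 6*cos(3*t)/37.
General solution: q = sin(3*t)/37 + 6*cos(3*t)/37 + C1*cos(3*t)*exp(t) + C2*exp(t)*sin(3*t).
Apply the initial conditions: q(0) = 6/37 + C1 = 1 and q'(0) = 3/37 + C1 + 3*C2 = -1. Solving gives C1 = 31/37, C2 = -71/111.

q = sin(3*t)/37 + 6*cos(3*t)/37 - 71*exp(t)*sin(3*t)/111 + 31*cos(3*t)*exp(t)/37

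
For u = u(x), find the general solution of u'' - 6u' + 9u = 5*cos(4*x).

Characteristic equation r² - 6r + 9 = 0 has discriminant (-6)² - 4·(9) = 0, so r = 3 is a repeated root.
Hence u_h = (C1 + C2*x)*exp(3*x).
Try u_p = A*cos(4*x) + B*sin(4*x). Substituting and equating the coefficients of cos(4x) and sin(4x) gives A = -7/125, B = -24/125, so u_p = -24*sin(4*x)/125 - 7*cos(4*x)/125.

u = -24*sin(4*x)/125 - 7*cos(4*x)/125 + C1*exp(3*x) + C2*x*exp(3*x)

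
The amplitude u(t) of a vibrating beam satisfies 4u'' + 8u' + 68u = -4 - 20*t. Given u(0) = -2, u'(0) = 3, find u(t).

Divide through by 4: u'' + 2u' + 17u = -1 - 5*t.
Characteristic equation r² + 2r + 17 = 0 has discriminant (2)² - 4·(17) = -64 < 0, so r = -1 ± 4i.
Hence u_h = C1*cos(4*t)*exp(-t) + C2*exp(-t)*sin(4*t).
For the particular solution try u_p = A0 + A1*t. Substituting and matching coefficients of each power of t gives A0 = -7/289, A1 = -5/17, so u_p = -7/289 - 5*t/17.
General solution: u = -7/289 - 5*t/17 + C1*cos(4*t)*exp(-t) + C2*exp(-t)*sin(4*t).
Apply the initial conditions: u(0) = -7/289 + C1 = -2 and u'(0) = -5/17 - C1 + 4*C2 = 3. Solving gives C1 = -571/289, C2 = 381/1156.

u = -7/289 - 5*t/17 - 571*cos(4*t)*exp(-t)/289 + 381*exp(-t)*sin(4*t)/1156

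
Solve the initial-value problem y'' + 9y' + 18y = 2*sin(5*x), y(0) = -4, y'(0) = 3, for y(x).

y = -352*exp(-3*x)/51 - 45*cos(5*x)/1037 - 7*sin(5*x)/1037 + 539*exp(-6*x)/183

Characteristic equation r² + 9r + 18 = 0 factors as (r + 3)(r + 6) = 0, so r = -3, -6.
Hence y_h = C1*exp(-3*x) + C2*exp(-6*x).
Try y_p = A*cos(5*x) + B*sin(5*x). Substituting and equating the coefficients of cos(5x) and sin(5x) gives A = -45/1037, B = -7/1037, so y_p = -45*cos(5*x)/1037 - 7*sin(5*x)/1037.
General solution: y = -45*cos(5*x)/1037 - 7*sin(5*x)/1037 + C1*exp(-3*x) + C2*exp(-6*x).
Apply the initial conditions: y(0) = -45/1037 + C1 + C2 = -4 and y'(0) = -35/1037 - 6*C2 - 3*C1 = 3. Solving gives C1 = -352/51, C2 = 539/183.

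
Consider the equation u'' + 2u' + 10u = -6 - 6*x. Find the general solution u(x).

u = -12/25 - 3*x/5 + C1*cos(3*x)*exp(-x) + C2*exp(-x)*sin(3*x)

Characteristic equation r² + 2r + 10 = 0 has discriminant (2)² - 4·(10) = -36 < 0, so r = -1 ± 3i.
Hence u_h = C1*cos(3*x)*exp(-x) + C2*exp(-x)*sin(3*x).
For the particular solution try u_p = A0 + A1*x. Substituting and matching coefficients of each power of x gives A0 = -12/25, A1 = -3/5, so u_p = -12/25 - 3*x/5.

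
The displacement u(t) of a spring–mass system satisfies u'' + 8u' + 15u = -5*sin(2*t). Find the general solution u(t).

Characteristic equation r² + 8r + 15 = 0 factors as (r + 5)(r + 3) = 0, so r = -5, -3.
Hence u_h = C1*exp(-5*t) + C2*exp(-3*t).
Try u_p = A*cos(2*t) + B*sin(2*t). Substituting and equating the coefficients of cos(2t) and sin(2t) gives A = 80/377, B = -55/377, so u_p = -55*sin(2*t)/377 + 80*cos(2*t)/377.

u = -55*sin(2*t)/377 + 80*cos(2*t)/377 + C1*exp(-5*t) + C2*exp(-3*t)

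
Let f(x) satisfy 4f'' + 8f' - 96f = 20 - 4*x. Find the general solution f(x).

f = -59/288 + x/24 + C1*exp(4*x) + C2*exp(-6*x)

Divide through by 4: f'' + 2f' - 24f = 5 - x.
Characteristic equation r² + 2r - 24 = 0 factors as (r - 4)(r + 6) = 0, so r = 4, -6.
Hence f_h = C1*exp(4*x) + C2*exp(-6*x).
For the particular solution try f_p = A0 + A1*x. Substituting and matching coefficients of each power of x gives A0 = -59/288, A1 = 1/24, so f_p = -59/288 + x/24.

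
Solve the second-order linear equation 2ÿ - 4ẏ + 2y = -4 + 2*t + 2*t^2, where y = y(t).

y = 6 + t**2 + 5*t + C1*exp(t) + C2*t*exp(t)

Divide through by 2: y'' - 2y' + y = -2 + t + t^2.
Characteristic equation r² - 2r + 1 = 0 has discriminant (-2)² - 4·(1) = 0, so r = 1 is a repeated root.
Hence y_h = (C1 + C2*t)*exp(t).
For the particular solution try y_p = A0 + A1*t + A2*t^2. Substituting and matching coefficients of each power of t gives A0 = 6, A1 = 5, A2 = 1, so y_p = 6 + t^2 + 5*t.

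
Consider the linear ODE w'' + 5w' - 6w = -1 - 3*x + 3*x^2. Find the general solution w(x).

w = -5/18 - x**2/2 - x/3 + C1*exp(x) + C2*exp(-6*x)

Characteristic equation r² + 5r - 6 = 0 factors as (r - 1)(r + 6) = 0, so r = 1, -6.
Hence w_h = C1*exp(x) + C2*exp(-6*x).
For the particular solution try w_p = A0 + A1*x + A2*x^2. Substituting and matching coefficients of each power of x gives A0 = -5/18, A1 = -1/3, A2 = -1/2, so w_p = -5/18 - x^2/2 - x/3.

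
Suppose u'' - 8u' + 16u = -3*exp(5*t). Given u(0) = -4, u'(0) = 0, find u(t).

u = -exp(4*t) - 3*exp(5*t) + 19*t*exp(4*t)

Characteristic equation r² - 8r + 16 = 0 has discriminant (-8)² - 4·(16) = 0, so r = 4 is a repeated root.
Hence u_h = (C1 + C2*t)*exp(4*t).
Try u_p = A*exp(5*t). Substituting into the equation and dividing by exp(5*t) gives A = -3, so u_p = -3*exp(5*t).
General solution: u = -3*exp(5*t) + C1*exp(4*t) + C2*t*exp(4*t).
Apply the initial conditions: u(0) = -3 + C1 = -4 and u'(0) = -15 + C2 + 4*C1 = 0. Solving gives C1 = -1, C2 = 19.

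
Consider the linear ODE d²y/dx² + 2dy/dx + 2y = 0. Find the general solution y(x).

Characteristic equation r² + 2r + 2 = 0 has discriminant (2)² - 4·(2) = -4 < 0, so r = -1 ± i.
Hence y_h = C1*cos(x)*exp(-x) + C2*exp(-x)*sin(x).

y = C1*cos(x)*exp(-x) + C2*exp(-x)*sin(x)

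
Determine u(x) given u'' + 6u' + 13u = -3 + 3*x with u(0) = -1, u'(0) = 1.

u = -57/169 + 3*x/13 - 112*cos(2*x)*exp(-3*x)/169 - 103*exp(-3*x)*sin(2*x)/169

Characteristic equation r² + 6r + 13 = 0 has discriminant (6)² - 4·(13) = -16 < 0, so r = -3 ± 2i.
Hence u_h = C1*cos(2*x)*exp(-3*x) + C2*exp(-3*x)*sin(2*x).
For the particular solution try u_p = A0 + A1*x. Substituting and matching coefficients of each power of x gives A0 = -57/169, A1 = 3/13, so u_p = -57/169 + 3*x/13.
General solution: u = -57/169 + 3*x/13 + C1*cos(2*x)*exp(-3*x) + C2*exp(-3*x)*sin(2*x).
Apply the initial conditions: u(0) = -57/169 + C1 = -1 and u'(0) = 3/13 - 3*C1 + 2*C2 = 1. Solving gives C1 = -112/169, C2 = -103/169.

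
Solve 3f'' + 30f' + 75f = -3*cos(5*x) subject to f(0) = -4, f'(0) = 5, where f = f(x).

Divide through by 3: f'' + 10f' + 25f = -cos(5*x).
Characteristic equation r² + 10r + 25 = 0 has discriminant (10)² - 4·(25) = 0, so r = -5 is a repeated root.
Hence f_h = (C1 + C2*x)*exp(-5*x).
Try f_p = A*cos(5*x) + B*sin(5*x). Substituting and equating the coefficients of cos(5x) and sin(5x) gives A = 0, B = -1/50, so f_p = -sin(5*x)/50.
General solution: f = -sin(5*x)/50 + C1*exp(-5*x) + C2*x*exp(-5*x).
Apply the initial conditions: f(0) = C1 = -4 and f'(0) = -1/10 + C2 - 5*C1 = 5. Solving gives C1 = -4, C2 = -149/10.

f = -4*exp(-5*x) - sin(5*x)/50 - 149*x*exp(-5*x)/10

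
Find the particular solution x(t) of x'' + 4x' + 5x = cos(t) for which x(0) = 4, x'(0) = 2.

x = cos(t)/8 + sin(t)/8 + 31*cos(t)*exp(-2*t)/8 + 77*exp(-2*t)*sin(t)/8

Characteristic equation r² + 4r + 5 = 0 has discriminant (4)² - 4·(5) = -4 < 0, so r = -2 ± i.
Hence x_h = C1*cos(t)*exp(-2*t) + C2*exp(-2*t)*sin(t).
Try x_p = A*cos(t) + B*sin(t). Substituting and equating the coefficients of cos(t) and sin(t) gives A = 1/8, B = 1/8, so x_p = cos(t)/8 + sin(t)/8.
General solution: x = cos(t)/8 + sin(t)/8 + C1*cos(t)*exp(-2*t) + C2*exp(-2*t)*sin(t).
Apply the initial conditions: x(0) = 1/8 + C1 = 4 and x'(0) = 1/8 + C2 - 2*C1 = 2. Solving gives C1 = 31/8, C2 = 77/8.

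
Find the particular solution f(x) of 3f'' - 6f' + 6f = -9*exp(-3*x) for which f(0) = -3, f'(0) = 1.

f = -3*exp(-3*x)/17 - 48*cos(x)*exp(x)/17 + 56*exp(x)*sin(x)/17

Divide through by 3: f'' - 2f' + 2f = -3*exp(-3*x).
Characteristic equation r² - 2r + 2 = 0 has discriminant (-2)² - 4·(2) = -4 < 0, so r = 1 ± i.
Hence f_h = C1*cos(x)*exp(x) + C2*exp(x)*sin(x).
Try f_p = A*exp(-3*x). Substituting into the equation and dividing by exp(-3*x) gives A = -3/17, so f_p = -3*exp(-3*x)/17.
General solution: f = -3*exp(-3*x)/17 + C1*cos(x)*exp(x) + C2*exp(x)*sin(x).
Apply the initial conditions: f(0) = -3/17 + C1 = -3 and f'(0) = 9/17 + C1 + C2 = 1. Solving gives C1 = -48/17, C2 = 56/17.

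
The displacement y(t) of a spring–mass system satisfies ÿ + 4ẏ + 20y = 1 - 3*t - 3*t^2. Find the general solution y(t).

Characteristic equation r² + 4r + 20 = 0 has discriminant (4)² - 4·(20) = -64 < 0, so r = -2 ± 4i.
Hence y_h = C1*cos(4*t)*exp(-2*t) + C2*exp(-2*t)*sin(4*t).
For the particular solution try y_p = A0 + A1*t + A2*t^2. Substituting and matching coefficients of each power of t gives A0 = 83/1000, A1 = -9/100, A2 = -3/20, so y_p = 83/1000 - 9*t/100 - 3*t^2/20.

y = 83/1000 - 9*t/100 - 3*t**2/20 + C1*cos(4*t)*exp(-2*t) + C2*exp(-2*t)*sin(4*t)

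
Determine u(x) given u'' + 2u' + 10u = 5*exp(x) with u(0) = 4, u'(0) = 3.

Characteristic equation r² + 2r + 10 = 0 has discriminant (2)² - 4·(10) = -36 < 0, so r = -1 ± 3i.
Hence u_h = C1*cos(3*x)*exp(-x) + C2*exp(-x)*sin(3*x).
Try u_p = A*exp(x). Substituting into the equation and dividing by exp(x) gives A = 5/13, so u_p = 5*exp(x)/13.
General solution: u = 5*exp(x)/13 + C1*cos(3*x)*exp(-x) + C2*exp(-x)*sin(3*x).
Apply the initial conditions: u(0) = 5/13 + C1 = 4 and u'(0) = 5/13 - C1 + 3*C2 = 3. Solving gives C1 = 47/13, C2 = 27/13.

u = 5*exp(x)/13 + 27*exp(-x)*sin(3*x)/13 + 47*cos(3*x)*exp(-x)/13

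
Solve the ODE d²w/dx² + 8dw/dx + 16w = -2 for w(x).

w = -1/8 + C1*exp(-4*x) + C2*x*exp(-4*x)

Characteristic equation r² + 8r + 16 = 0 has discriminant (8)² - 4·(16) = 0, so r = -4 is a repeated root.
Hence w_h = (C1 + C2*x)*exp(-4*x).
For the particular solution try w_p = A0. Substituting and matching coefficients of each power of x gives A0 = -1/8, so w_p = -1/8.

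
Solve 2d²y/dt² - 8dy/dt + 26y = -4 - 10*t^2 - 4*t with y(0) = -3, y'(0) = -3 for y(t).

Divide through by 2: y'' - 4y' + 13y = -2 - 5*t^2 - 2*t.
Characteristic equation r² - 4r + 13 = 0 has discriminant (-4)² - 4·(13) = -36 < 0, so r = 2 ± 3i.
Hence y_h = C1*cos(3*t)*exp(2*t) + C2*exp(2*t)*sin(3*t).
For the particular solution try y_p = A0 + A1*t + A2*t^2. Substituting and matching coefficients of each power of t gives A0 = -472/2197, A1 = -66/169, A2 = -5/13, so y_p = -472/2197 - 66*t/169 - 5*t^2/13.
General solution: y = -472/2197 - 66*t/169 - 5*t^2/13 + C1*cos(3*t)*exp(2*t) + C2*exp(2*t)*sin(3*t).
Apply the initial conditions: y(0) = -472/2197 + C1 = -3 and y'(0) = -66/169 + 2*C1 + 3*C2 = -3. Solving gives C1 = -6119/2197, C2 = 6505/6591.

y = -472/2197 - 66*t/169 - 5*t**2/13 - 6119*cos(3*t)*exp(2*t)/2197 + 6505*exp(2*t)*sin(3*t)/6591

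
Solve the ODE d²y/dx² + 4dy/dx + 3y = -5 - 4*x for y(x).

y = 1/9 - 4*x/3 + C1*exp(-3*x) + C2*exp(-x)

Characteristic equation r² + 4r + 3 = 0 factors as (r + 3)(r + 1) = 0, so r = -3, -1.
Hence y_h = C1*exp(-3*x) + C2*exp(-x).
For the particular solution try y_p = A0 + A1*x. Substituting and matching coefficients of each power of x gives A0 = 1/9, A1 = -4/3, so y_p = 1/9 - 4*x/3.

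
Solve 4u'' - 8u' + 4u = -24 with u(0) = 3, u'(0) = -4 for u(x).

u = -6 + 9*exp(x) - 13*x*exp(x)

Divide through by 4: u'' - 2u' + u = -6.
Characteristic equation r² - 2r + 1 = 0 has discriminant (-2)² - 4·(1) = 0, so r = 1 is a repeated root.
Hence u_h = (C1 + C2*x)*exp(x).
For the particular solution try u_p = A0. Substituting and matching coefficients of each power of x gives A0 = -6, so u_p = -6.
General solution: u = -6 + C1*exp(x) + C2*x*exp(x).
Apply the initial conditions: u(0) = -6 + C1 = 3 and u'(0) = C1 + C2 = -4. Solving gives C1 = 9, C2 = -13.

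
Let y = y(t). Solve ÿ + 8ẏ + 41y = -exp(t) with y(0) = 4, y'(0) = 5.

y = -exp(t)/50 + 201*cos(5*t)*exp(-4*t)/50 + 211*exp(-4*t)*sin(5*t)/50

Characteristic equation r² + 8r + 41 = 0 has discriminant (8)² - 4·(41) = -100 < 0, so r = -4 ± 5i.
Hence y_h = C1*cos(5*t)*exp(-4*t) + C2*exp(-4*t)*sin(5*t).
Try y_p = A*exp(t). Substituting into the equation and dividing by exp(t) gives A = -1/50, so y_p = -exp(t)/50.
General solution: y = -exp(t)/50 + C1*cos(5*t)*exp(-4*t) + C2*exp(-4*t)*sin(5*t).
Apply the initial conditions: y(0) = -1/50 + C1 = 4 and y'(0) = -1/50 - 4*C1 + 5*C2 = 5. Solving gives C1 = 201/50, C2 = 211/50.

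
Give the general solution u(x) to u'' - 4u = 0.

u = C1*exp(-2*x) + C2*exp(2*x)

Characteristic equation r² - 4 = 0 factors as (r + 2)(r - 2) = 0, so r = -2, 2.
Hence u_h = C1*exp(-2*x) + C2*exp(2*x).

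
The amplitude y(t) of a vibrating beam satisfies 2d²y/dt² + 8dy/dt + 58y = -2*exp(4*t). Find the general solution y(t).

y = -exp(4*t)/61 + C1*cos(5*t)*exp(-2*t) + C2*exp(-2*t)*sin(5*t)

Divide through by 2: y'' + 4y' + 29y = -exp(4*t).
Characteristic equation r² + 4r + 29 = 0 has discriminant (4)² - 4·(29) = -100 < 0, so r = -2 ± 5i.
Hence y_h = C1*cos(5*t)*exp(-2*t) + C2*exp(-2*t)*sin(5*t).
Try y_p = A*exp(4*t). Substituting into the equation and dividing by exp(4*t) gives A = -1/61, so y_p = -exp(4*t)/61.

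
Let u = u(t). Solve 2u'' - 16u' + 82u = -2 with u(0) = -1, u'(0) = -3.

Divide through by 2: u'' - 8u' + 41u = -1.
Characteristic equation r² - 8r + 41 = 0 has discriminant (-8)² - 4·(41) = -100 < 0, so r = 4 ± 5i.
Hence u_h = C1*cos(5*t)*exp(4*t) + C2*exp(4*t)*sin(5*t).
For the particular solution try u_p = A0. Substituting and matching coefficients of each power of t gives A0 = -1/41, so u_p = -1/41.
General solution: u = -1/41 + C1*cos(5*t)*exp(4*t) + C2*exp(4*t)*sin(5*t).
Apply the initial conditions: u(0) = -1/41 + C1 = -1 and u'(0) = 4*C1 + 5*C2 = -3. Solving gives C1 = -40/41, C2 = 37/205.

u = -1/41 - 40*cos(5*t)*exp(4*t)/41 + 37*exp(4*t)*sin(5*t)/205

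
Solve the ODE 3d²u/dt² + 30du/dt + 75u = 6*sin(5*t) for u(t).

Divide through by 3: u'' + 10u' + 25u = 2*sin(5*t).
Characteristic equation r² + 10r + 25 = 0 has discriminant (10)² - 4·(25) = 0, so r = -5 is a repeated root.
Hence u_h = (C1 + C2*t)*exp(-5*t).
Try u_p = A*cos(5*t) + B*sin(5*t). Substituting and equating the coefficients of cos(5t) and sin(5t) gives A = -1/25, B = 0, so u_p = -cos(5*t)/25.

u = -cos(5*t)/25 + C1*exp(-5*t) + C2*t*exp(-5*t)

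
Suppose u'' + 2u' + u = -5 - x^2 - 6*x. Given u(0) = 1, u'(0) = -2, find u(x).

u = 1 - x**2 - 2*x

Characteristic equation r² + 2r + 1 = 0 has discriminant (2)² - 4·(1) = 0, so r = -1 is a repeated root.
Hence u_h = (C1 + C2*x)*exp(-x).
For the particular solution try u_p = A0 + A1*x + A2*x^2. Substituting and matching coefficients of each power of x gives A0 = 1, A1 = -2, A2 = -1, so u_p = 1 - x^2 - 2*x.
General solution: u = 1 - x^2 - 2*x + C1*exp(-x) + C2*x*exp(-x).
Apply the initial conditions: u(0) = 1 + C1 = 1 and u'(0) = -2 + C2 - C1 = -2. Solving gives C1 = 0, C2 = 0.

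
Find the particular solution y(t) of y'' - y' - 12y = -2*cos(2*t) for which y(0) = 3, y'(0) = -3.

y = sin(2*t)/65 + 4*exp(4*t)/5 + 8*cos(2*t)/65 + 27*exp(-3*t)/13

Characteristic equation r² - r - 12 = 0 factors as (r + 3)(r - 4) = 0, so r = -3, 4.
Hence y_h = C1*exp(-3*t) + C2*exp(4*t).
Try y_p = A*cos(2*t) + B*sin(2*t). Substituting and equating the coefficients of cos(2t) and sin(2t) gives A = 8/65, B = 1/65, so y_p = sin(2*t)/65 + 8*cos(2*t)/65.
General solution: y = sin(2*t)/65 + 8*cos(2*t)/65 + C1*exp(-3*t) + C2*exp(4*t).
Apply the initial conditions: y(0) = 8/65 + C1 + C2 = 3 and y'(0) = 2/65 - 3*C1 + 4*C2 = -3. Solving gives C1 = 27/13, C2 = 4/5.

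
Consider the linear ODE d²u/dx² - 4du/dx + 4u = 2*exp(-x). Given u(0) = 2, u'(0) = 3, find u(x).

u = 2*exp(-x)/9 + 16*exp(2*x)/9 - x*exp(2*x)/3

Characteristic equation r² - 4r + 4 = 0 has discriminant (-4)² - 4·(4) = 0, so r = 2 is a repeated root.
Hence u_h = (C1 + C2*x)*exp(2*x).
Try u_p = A*exp(-x). Substituting into the equation and dividing by exp(-x) gives A = 2/9, so u_p = 2*exp(-x)/9.
General solution: u = 2*exp(-x)/9 + C1*exp(2*x) + C2*x*exp(2*x).
Apply the initial conditions: u(0) = 2/9 + C1 = 2 and u'(0) = -2/9 + C2 + 2*C1 = 3. Solving gives C1 = 16/9, C2 = -1/3.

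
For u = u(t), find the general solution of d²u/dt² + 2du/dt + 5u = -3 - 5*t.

u = -1/5 - t + C1*cos(2*t)*exp(-t) + C2*exp(-t)*sin(2*t)

Characteristic equation r² + 2r + 5 = 0 has discriminant (2)² - 4·(5) = -16 < 0, so r = -1 ± 2i.
Hence u_h = C1*cos(2*t)*exp(-t) + C2*exp(-t)*sin(2*t).
For the particular solution try u_p = A0 + A1*t. Substituting and matching coefficients of each power of t gives A0 = -1/5, A1 = -1, so u_p = -1/5 - t.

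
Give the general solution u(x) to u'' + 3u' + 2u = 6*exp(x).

Characteristic equation r² + 3r + 2 = 0 factors as (r + 1)(r + 2) = 0, so r = -1, -2.
Hence u_h = C1*exp(-x) + C2*exp(-2*x).
Try u_p = A*exp(x). Substituting into the equation and dividing by exp(x) gives A = 1, so u_p = exp(x).

u = C1*exp(-x) + C2*exp(-2*x) + exp(x)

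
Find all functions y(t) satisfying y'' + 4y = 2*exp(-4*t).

Characteristic equation r² + 4 = 0 has discriminant (0)² - 4·(4) = -16 < 0, so r = ± 2i.
Hence y_h = C1*cos(2*t) + C2*sin(2*t).
Try y_p = A*exp(-4*t). Substituting into the equation and dividing by exp(-4*t) gives A = 1/10, so y_p = exp(-4*t)/10.

y = exp(-4*t)/10 + C1*cos(2*t) + C2*sin(2*t)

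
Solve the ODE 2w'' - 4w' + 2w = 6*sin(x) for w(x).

w = 3*cos(x)/2 + C1*exp(x) + C2*x*exp(x)

Divide through by 2: w'' - 2w' + w = 3*sin(x).
Characteristic equation r² - 2r + 1 = 0 has discriminant (-2)² - 4·(1) = 0, so r = 1 is a repeated root.
Hence w_h = (C1 + C2*x)*exp(x).
Try w_p = A*cos(x) + B*sin(x). Substituting and equating the coefficients of cos(x) and sin(x) gives A = 3/2, B = 0, so w_p = 3*cos(x)/2.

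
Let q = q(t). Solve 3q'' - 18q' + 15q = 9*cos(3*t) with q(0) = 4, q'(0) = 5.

q = -27*sin(3*t)/170 - 3*cos(3*t)/85 + 49*exp(5*t)/136 + 147*exp(t)/40

Divide through by 3: q'' - 6q' + 5q = 3*cos(3*t).
Characteristic equation r² - 6r + 5 = 0 factors as (r - 5)(r - 1) = 0, so r = 5, 1.
Hence q_h = C1*exp(5*t) + C2*exp(t).
Try q_p = A*cos(3*t) + B*sin(3*t). Substituting and equating the coefficients of cos(3t) and sin(3t) gives A = -3/85, B = -27/170, so q_p = -27*sin(3*t)/170 - 3*cos(3*t)/85.
General solution: q = -27*sin(3*t)/170 - 3*cos(3*t)/85 + C1*exp(5*t) + C2*exp(t).
Apply the initial conditions: q(0) = -3/85 + C1 + C2 = 4 and q'(0) = -81/170 + C2 + 5*C1 = 5. Solving gives C1 = 49/136, C2 = 147/40.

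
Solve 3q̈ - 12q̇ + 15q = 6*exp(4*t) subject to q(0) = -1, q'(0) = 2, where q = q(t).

q = 2*exp(4*t)/5 - 7*cos(t)*exp(2*t)/5 + 16*exp(2*t)*sin(t)/5

Divide through by 3: q'' - 4q' + 5q = 2*exp(4*t).
Characteristic equation r² - 4r + 5 = 0 has discriminant (-4)² - 4·(5) = -4 < 0, so r = 2 ± i.
Hence q_h = C1*cos(t)*exp(2*t) + C2*exp(2*t)*sin(t).
Try q_p = A*exp(4*t). Substituting into the equation and dividing by exp(4*t) gives A = 2/5, so q_p = 2*exp(4*t)/5.
General solution: q = 2*exp(4*t)/5 + C1*cos(t)*exp(2*t) + C2*exp(2*t)*sin(t).
Apply the initial conditions: q(0) = 2/5 + C1 = -1 and q'(0) = 8/5 + C2 + 2*C1 = 2. Solving gives C1 = -7/5, C2 = 16/5.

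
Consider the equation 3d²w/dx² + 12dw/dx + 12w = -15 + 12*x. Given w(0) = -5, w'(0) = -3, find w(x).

w = -9/4 + x - 11*exp(-2*x)/4 - 19*x*exp(-2*x)/2

Divide through by 3: w'' + 4w' + 4w = -5 + 4*x.
Characteristic equation r² + 4r + 4 = 0 has discriminant (4)² - 4·(4) = 0, so r = -2 is a repeated root.
Hence w_h = (C1 + C2*x)*exp(-2*x).
For the particular solution try w_p = A0 + A1*x. Substituting and matching coefficients of each power of x gives A0 = -9/4, A1 = 1, so w_p = -9/4 + x.
General solution: w = -9/4 + x + C1*exp(-2*x) + C2*x*exp(-2*x).
Apply the initial conditions: w(0) = -9/4 + C1 = -5 and w'(0) = 1 + C2 - 2*C1 = -3. Solving gives C1 = -11/4, C2 = -19/2.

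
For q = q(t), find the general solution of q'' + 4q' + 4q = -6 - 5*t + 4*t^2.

q = 5/4 + t**2 - 13*t/4 + C1*exp(-2*t) + C2*t*exp(-2*t)

Characteristic equation r² + 4r + 4 = 0 has discriminant (4)² - 4·(4) = 0, so r = -2 is a repeated root.
Hence q_h = (C1 + C2*t)*exp(-2*t).
For the particular solution try q_p = A0 + A1*t + A2*t^2. Substituting and matching coefficients of each power of t gives A0 = 5/4, A1 = -13/4, A2 = 1, so q_p = 5/4 + t^2 - 13*t/4.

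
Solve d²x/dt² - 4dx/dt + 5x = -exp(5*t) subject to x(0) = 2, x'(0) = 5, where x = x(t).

Characteristic equation r² - 4r + 5 = 0 has discriminant (-4)² - 4·(5) = -4 < 0, so r = 2 ± i.
Hence x_h = C1*cos(t)*exp(2*t) + C2*exp(2*t)*sin(t).
Try x_p = A*exp(5*t). Substituting into the equation and dividing by exp(5*t) gives A = -1/10, so x_p = -exp(5*t)/10.
General solution: x = -exp(5*t)/10 + C1*cos(t)*exp(2*t) + C2*exp(2*t)*sin(t).
Apply the initial conditions: x(0) = -1/10 + C1 = 2 and x'(0) = -1/2 + C2 + 2*C1 = 5. Solving gives C1 = 21/10, C2 = 13/10.

x = -exp(5*t)/10 + 13*exp(2*t)*sin(t)/10 + 21*cos(t)*exp(2*t)/10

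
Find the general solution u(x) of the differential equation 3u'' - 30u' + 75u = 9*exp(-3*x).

Divide through by 3: u'' - 10u' + 25u = 3*exp(-3*x).
Characteristic equation r² - 10r + 25 = 0 has discriminant (-10)² - 4·(25) = 0, so r = 5 is a repeated root.
Hence u_h = (C1 + C2*x)*exp(5*x).
Try u_p = A*exp(-3*x). Substituting into the equation and dividing by exp(-3*x) gives A = 3/64, so u_p = 3*exp(-3*x)/64.

u = 3*exp(-3*x)/64 + C1*exp(5*x) + C2*x*exp(5*x)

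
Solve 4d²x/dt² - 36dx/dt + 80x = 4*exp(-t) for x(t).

Divide through by 4: x'' - 9x' + 20x = exp(-t).
Characteristic equation r² - 9r + 20 = 0 factors as (r - 5)(r - 4) = 0, so r = 5, 4.
Hence x_h = C1*exp(5*t) + C2*exp(4*t).
Try x_p = A*exp(-t). Substituting into the equation and dividing by exp(-t) gives A = 1/30, so x_p = exp(-t)/30.

x = exp(-t)/30 + C1*exp(5*t) + C2*exp(4*t)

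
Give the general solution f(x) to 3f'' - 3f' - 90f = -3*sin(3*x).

f = -cos(3*x)/510 + 13*sin(3*x)/510 + C1*exp(-5*x) + C2*exp(6*x)

Divide through by 3: f'' - f' - 30f = -sin(3*x).
Characteristic equation r² - r - 30 = 0 factors as (r + 5)(r - 6) = 0, so r = -5, 6.
Hence f_h = C1*exp(-5*x) + C2*exp(6*x).
Try f_p = A*cos(3*x) + B*sin(3*x). Substituting and equating the coefficients of cos(3x) and sin(3x) gives A = -1/510, B = 13/510, so f_p = -cos(3*x)/510 + 13*sin(3*x)/510.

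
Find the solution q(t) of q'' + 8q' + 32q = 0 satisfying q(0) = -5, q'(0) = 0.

q = -5*cos(4*t)*exp(-4*t) - 5*exp(-4*t)*sin(4*t)

Characteristic equation r² + 8r + 32 = 0 has discriminant (8)² - 4·(32) = -64 < 0, so r = -4 ± 4i.
Hence q_h = C1*cos(4*t)*exp(-4*t) + C2*exp(-4*t)*sin(4*t).
Apply the initial conditions: q(0) = C1 = -5 and q'(0) = -4*C1 + 4*C2 = 0. Solving gives C1 = -5, C2 = -5.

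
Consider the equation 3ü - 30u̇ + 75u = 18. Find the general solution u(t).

u = 6/25 + C1*exp(5*t) + C2*t*exp(5*t)

Divide through by 3: u'' - 10u' + 25u = 6.
Characteristic equation r² - 10r + 25 = 0 has discriminant (-10)² - 4·(25) = 0, so r = 5 is a repeated root.
Hence u_h = (C1 + C2*t)*exp(5*t).
For the particular solution try u_p = A0. Substituting and matching coefficients of each power of t gives A0 = 6/25, so u_p = 6/25.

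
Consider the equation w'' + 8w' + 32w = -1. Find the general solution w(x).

w = -1/32 + C1*cos(4*x)*exp(-4*x) + C2*exp(-4*x)*sin(4*x)

Characteristic equation r² + 8r + 32 = 0 has discriminant (8)² - 4·(32) = -64 < 0, so r = -4 ± 4i.
Hence w_h = C1*cos(4*x)*exp(-4*x) + C2*exp(-4*x)*sin(4*x).
For the particular solution try w_p = A0. Substituting and matching coefficients of each power of x gives A0 = -1/32, so w_p = -1/32.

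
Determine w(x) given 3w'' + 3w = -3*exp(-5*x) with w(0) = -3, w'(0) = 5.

w = -77*cos(x)/26 - exp(-5*x)/26 + 125*sin(x)/26

Divide through by 3: w'' + w = -exp(-5*x).
Characteristic equation r² + 1 = 0 has discriminant (0)² - 4·(1) = -4 < 0, so r = ± i.
Hence w_h = C1*cos(x) + C2*sin(x).
Try w_p = A*exp(-5*x). Substituting into the equation and dividing by exp(-5*x) gives A = -1/26, so w_p = -exp(-5*x)/26.
General solution: w = -exp(-5*x)/26 + C1*cos(x) + C2*sin(x).
Apply the initial conditions: w(0) = -1/26 + C1 = -3 and w'(0) = 5/26 + C2 = 5. Solving gives C1 = -77/26, C2 = 125/26.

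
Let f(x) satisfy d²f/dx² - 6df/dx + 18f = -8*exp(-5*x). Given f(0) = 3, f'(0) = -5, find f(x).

f = -8*exp(-5*x)/73 - 362*exp(3*x)*sin(3*x)/73 + 227*cos(3*x)*exp(3*x)/73

Characteristic equation r² - 6r + 18 = 0 has discriminant (-6)² - 4·(18) = -36 < 0, so r = 3 ± 3i.
Hence f_h = C1*cos(3*x)*exp(3*x) + C2*exp(3*x)*sin(3*x).
Try f_p = A*exp(-5*x). Substituting into the equation and dividing by exp(-5*x) gives A = -8/73, so f_p = -8*exp(-5*x)/73.
General solution: f = -8*exp(-5*x)/73 + C1*cos(3*x)*exp(3*x) + C2*exp(3*x)*sin(3*x).
Apply the initial conditions: f(0) = -8/73 + C1 = 3 and f'(0) = 40/73 + 3*C1 + 3*C2 = -5. Solving gives C1 = 227/73, C2 = -362/73.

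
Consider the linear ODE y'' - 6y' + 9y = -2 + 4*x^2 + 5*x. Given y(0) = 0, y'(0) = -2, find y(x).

y = 4/9 - 4*exp(3*x)/9 + 4*x**2/9 + 31*x/27 - 49*x*exp(3*x)/27

Characteristic equation r² - 6r + 9 = 0 has discriminant (-6)² - 4·(9) = 0, so r = 3 is a repeated root.
Hence y_h = (C1 + C2*x)*exp(3*x).
For the particular solution try y_p = A0 + A1*x + A2*x^2. Substituting and matching coefficients of each power of x gives A0 = 4/9, A1 = 31/27, A2 = 4/9, so y_p = 4/9 + 4*x^2/9 + 31*x/27.
General solution: y = 4/9 + 4*x^2/9 + 31*x/27 + C1*exp(3*x) + C2*x*exp(3*x).
Apply the initial conditions: y(0) = 4/9 + C1 = 0 and y'(0) = 31/27 + C2 + 3*C1 = -2. Solving gives C1 = -4/9, C2 = -49/27.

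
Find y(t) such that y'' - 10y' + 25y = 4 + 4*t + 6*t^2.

y = 176/625 + 6*t**2/25 + 44*t/125 + C1*exp(5*t) + C2*t*exp(5*t)

Characteristic equation r² - 10r + 25 = 0 has discriminant (-10)² - 4·(25) = 0, so r = 5 is a repeated root.
Hence y_h = (C1 + C2*t)*exp(5*t).
For the particular solution try y_p = A0 + A1*t + A2*t^2. Substituting and matching coefficients of each power of t gives A0 = 176/625, A1 = 44/125, A2 = 6/25, so y_p = 176/625 + 6*t^2/25 + 44*t/125.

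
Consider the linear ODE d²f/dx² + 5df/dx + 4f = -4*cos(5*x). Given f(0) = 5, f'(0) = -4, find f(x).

Characteristic equation r² + 5r + 4 = 0 factors as (r + 4)(r + 1) = 0, so r = -4, -1.
Hence f_h = C1*exp(-4*x) + C2*exp(-x).
Try f_p = A*cos(5*x) + B*sin(5*x). Substituting and equating the coefficients of cos(5x) and sin(5x) gives A = 42/533, B = -50/533, so f_p = -50*sin(5*x)/533 + 42*cos(5*x)/533.
General solution: f = -50*sin(5*x)/533 + 42*cos(5*x)/533 + C1*exp(-4*x) + C2*exp(-x).
Apply the initial conditions: f(0) = 42/533 + C1 + C2 = 5 and f'(0) = -250/533 - C2 - 4*C1 = -4. Solving gives C1 = -19/41, C2 = 70/13.

f = -50*sin(5*x)/533 - 19*exp(-4*x)/41 + 42*cos(5*x)/533 + 70*exp(-x)/13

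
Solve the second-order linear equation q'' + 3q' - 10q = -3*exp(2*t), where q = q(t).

Characteristic equation r² + 3r - 10 = 0 factors as (r + 5)(r - 2) = 0, so r = -5, 2.
Hence q_h = C1*exp(-5*t) + C2*exp(2*t).
Since exp(2*t) solves the homogeneous equation (r = 2 is a root of multiplicity 1), multiply the trial by t. Try q_p = A*t*exp(2*t). Substituting into the equation and dividing by exp(2*t) gives A = -3/7, so q_p = -3*t*exp(2*t)/7.

q = C1*exp(-5*t) + C2*exp(2*t) - 3*t*exp(2*t)/7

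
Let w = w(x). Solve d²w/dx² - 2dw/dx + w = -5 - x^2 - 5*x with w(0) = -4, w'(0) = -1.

Characteristic equation r² - 2r + 1 = 0 has discriminant (-2)² - 4·(1) = 0, so r = 1 is a repeated root.
Hence w_h = (C1 + C2*x)*exp(x).
For the particular solution try w_p = A0 + A1*x + A2*x^2. Substituting and matching coefficients of each power of x gives A0 = -21, A1 = -9, A2 = -1, so w_p = -21 - x^2 - 9*x.
General solution: w = -21 - x^2 - 9*x + C1*exp(x) + C2*x*exp(x).
Apply the initial conditions: w(0) = -21 + C1 = -4 and w'(0) = -9 + C1 + C2 = -1. Solving gives C1 = 17, C2 = -9.

w = -21 - x**2 - 9*x + 17*exp(x) - 9*x*exp(x)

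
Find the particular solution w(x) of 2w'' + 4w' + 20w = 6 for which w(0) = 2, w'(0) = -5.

Divide through by 2: w'' + 2w' + 10w = 3.
Characteristic equation r² + 2r + 10 = 0 has discriminant (2)² - 4·(10) = -36 < 0, so r = -1 ± 3i.
Hence w_h = C1*cos(3*x)*exp(-x) + C2*exp(-x)*sin(3*x).
For the particular solution try w_p = A0. Substituting and matching coefficients of each power of x gives A0 = 3/10, so w_p = 3/10.
General solution: w = 3/10 + C1*cos(3*x)*exp(-x) + C2*exp(-x)*sin(3*x).
Apply the initial conditions: w(0) = 3/10 + C1 = 2 and w'(0) = -C1 + 3*C2 = -5. Solving gives C1 = 17/10, C2 = -11/10.

w = 3/10 - 11*exp(-x)*sin(3*x)/10 + 17*cos(3*x)*exp(-x)/10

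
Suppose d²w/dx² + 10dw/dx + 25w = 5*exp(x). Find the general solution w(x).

Characteristic equation r² + 10r + 25 = 0 has discriminant (10)² - 4·(25) = 0, so r = -5 is a repeated root.
Hence w_h = (C1 + C2*x)*exp(-5*x).
Try w_p = A*exp(x). Substituting into the equation and dividing by exp(x) gives A = 5/36, so w_p = 5*exp(x)/36.

w = 5*exp(x)/36 + C1*exp(-5*x) + C2*x*exp(-5*x)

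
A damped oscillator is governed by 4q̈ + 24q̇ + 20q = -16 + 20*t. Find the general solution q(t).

q = -2 + t + C1*exp(-t) + C2*exp(-5*t)

Divide through by 4: q'' + 6q' + 5q = -4 + 5*t.
Characteristic equation r² + 6r + 5 = 0 factors as (r + 1)(r + 5) = 0, so r = -1, -5.
Hence q_h = C1*exp(-t) + C2*exp(-5*t).
For the particular solution try q_p = A0 + A1*t. Substituting and matching coefficients of each power of t gives A0 = -2, A1 = 1, so q_p = -2 + t.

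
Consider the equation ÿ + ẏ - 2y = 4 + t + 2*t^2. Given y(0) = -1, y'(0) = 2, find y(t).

y = -15/4 - t**2 + 3*exp(t) - 3*t/2 - exp(-2*t)/4

Characteristic equation r² + r - 2 = 0 factors as (r + 2)(r - 1) = 0, so r = -2, 1.
Hence y_h = C1*exp(-2*t) + C2*exp(t).
For the particular solution try y_p = A0 + A1*t + A2*t^2. Substituting and matching coefficients of each power of t gives A0 = -15/4, A1 = -3/2, A2 = -1, so y_p = -15/4 - t^2 - 3*t/2.
General solution: y = -15/4 - t^2 - 3*t/2 + C1*exp(-2*t) + C2*exp(t).
Apply the initial conditions: y(0) = -15/4 + C1 + C2 = -1 and y'(0) = -3/2 + C2 - 2*C1 = 2. Solving gives C1 = -1/4, C2 = 3.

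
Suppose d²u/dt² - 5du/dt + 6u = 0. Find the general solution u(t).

u = C1*exp(2*t) + C2*exp(3*t)

Characteristic equation r² - 5r + 6 = 0 factors as (r - 2)(r - 3) = 0, so r = 2, 3.
Hence u_h = C1*exp(2*t) + C2*exp(3*t).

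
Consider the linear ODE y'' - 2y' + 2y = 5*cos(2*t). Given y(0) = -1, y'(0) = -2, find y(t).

y = -sin(2*t) - cos(2*t)/2 + exp(t)*sin(t)/2 - cos(t)*exp(t)/2

Characteristic equation r² - 2r + 2 = 0 has discriminant (-2)² - 4·(2) = -4 < 0, so r = 1 ± i.
Hence y_h = C1*cos(t)*exp(t) + C2*exp(t)*sin(t).
Try y_p = A*cos(2*t) + B*sin(2*t). Substituting and equating the coefficients of cos(2t) and sin(2t) gives A = -1/2, B = -1, so y_p = -sin(2*t) - cos(2*t)/2.
General solution: y = -sin(2*t) - cos(2*t)/2 + C1*cos(t)*exp(t) + C2*exp(t)*sin(t).
Apply the initial conditions: y(0) = -1/2 + C1 = -1 and y'(0) = -2 + C1 + C2 = -2. Solving gives C1 = -1/2, C2 = 1/2.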